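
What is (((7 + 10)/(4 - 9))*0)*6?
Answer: 0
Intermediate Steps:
(((7 + 10)/(4 - 9))*0)*6 = ((17/(-5))*0)*6 = ((17*(-1/5))*0)*6 = -17/5*0*6 = 0*6 = 0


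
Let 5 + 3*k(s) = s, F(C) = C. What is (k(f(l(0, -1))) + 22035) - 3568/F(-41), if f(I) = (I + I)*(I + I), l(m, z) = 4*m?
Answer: 2720804/123 ≈ 22120.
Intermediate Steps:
f(I) = 4*I**2 (f(I) = (2*I)*(2*I) = 4*I**2)
k(s) = -5/3 + s/3
(k(f(l(0, -1))) + 22035) - 3568/F(-41) = ((-5/3 + (4*(4*0)**2)/3) + 22035) - 3568/(-41) = ((-5/3 + (4*0**2)/3) + 22035) - 3568*(-1/41) = ((-5/3 + (4*0)/3) + 22035) + 3568/41 = ((-5/3 + (1/3)*0) + 22035) + 3568/41 = ((-5/3 + 0) + 22035) + 3568/41 = (-5/3 + 22035) + 3568/41 = 66100/3 + 3568/41 = 2720804/123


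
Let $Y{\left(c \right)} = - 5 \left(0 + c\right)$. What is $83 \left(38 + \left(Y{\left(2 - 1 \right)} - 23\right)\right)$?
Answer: $830$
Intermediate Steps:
$Y{\left(c \right)} = - 5 c$
$83 \left(38 + \left(Y{\left(2 - 1 \right)} - 23\right)\right) = 83 \left(38 - \left(23 + 5 \left(2 - 1\right)\right)\right) = 83 \left(38 - 28\right) = 83 \cdot 10 = 830$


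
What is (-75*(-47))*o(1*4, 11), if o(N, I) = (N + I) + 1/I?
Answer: 585150/11 ≈ 53195.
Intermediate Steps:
o(N, I) = I + N + 1/I (o(N, I) = (I + N) + 1/I = I + N + 1/I)
(-75*(-47))*o(1*4, 11) = (-75*(-47))*(11 + 1*4 + 1/11) = 3525*(11 + 4 + 1/11) = 3525*(166/11) = 585150/11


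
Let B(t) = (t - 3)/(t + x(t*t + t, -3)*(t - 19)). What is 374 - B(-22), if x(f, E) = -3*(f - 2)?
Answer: 21152717/56558 ≈ 374.00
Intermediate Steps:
x(f, E) = 6 - 3*f (x(f, E) = -3*(-2 + f) = 6 - 3*f)
B(t) = (-3 + t)/(t + (-19 + t)*(6 - 3*t - 3*t²)) (B(t) = (t - 3)/(t + (6 - 3*(t*t + t))*(t - 19)) = (-3 + t)/(t + (6 - 3*(t² + t))*(-19 + t)) = (-3 + t)/(t + (6 - 3*(t + t²))*(-19 + t)) = (-3 + t)/(t + (6 + (-3*t - 3*t²))*(-19 + t)) = (-3 + t)/(t + (6 - 3*t - 3*t²)*(-19 + t)) = (-3 + t)/(t + (-19 + t)*(6 - 3*t - 3*t²)))
374 - B(-22) = 374 - (3 - 1*(-22))/(114 - 64*(-22) - 54*(-22)² + 3*(-22)³) = 374 - (3 + 22)/(114 + 1408 - 54*484 + 3*(-10648)) = 374 - 25/(114 + 1408 - 26136 - 31944) = 374 - 25/(-56558) = 374 - (-1)*25/56558 = 374 - 1*(-25/56558) = 374 + 25/56558 = 21152717/56558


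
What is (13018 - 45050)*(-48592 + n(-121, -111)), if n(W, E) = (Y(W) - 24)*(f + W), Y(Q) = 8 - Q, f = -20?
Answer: 2030732704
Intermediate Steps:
n(W, E) = (-20 + W)*(-16 - W) (n(W, E) = ((8 - W) - 24)*(-20 + W) = (-16 - W)*(-20 + W) = (-20 + W)*(-16 - W))
(13018 - 45050)*(-48592 + n(-121, -111)) = (13018 - 45050)*(-48592 + (320 - 1*(-121)² + 4*(-121))) = -32032*(-48592 + (320 - 1*14641 - 484)) = -32032*(-48592 + (320 - 14641 - 484)) = -32032*(-48592 - 14805) = -32032*(-63397) = 2030732704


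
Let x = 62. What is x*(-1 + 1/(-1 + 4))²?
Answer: 248/9 ≈ 27.556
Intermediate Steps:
x*(-1 + 1/(-1 + 4))² = 62*(-1 + 1/(-1 + 4))² = 62*(-1 + 1/3)² = 62*(-1 + ⅓)² = 62*(-⅔)² = 62*(4/9) = 248/9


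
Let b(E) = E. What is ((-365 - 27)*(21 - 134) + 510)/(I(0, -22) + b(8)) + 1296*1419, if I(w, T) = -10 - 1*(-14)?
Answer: 11056547/6 ≈ 1.8428e+6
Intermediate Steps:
I(w, T) = 4 (I(w, T) = -10 + 14 = 4)
((-365 - 27)*(21 - 134) + 510)/(I(0, -22) + b(8)) + 1296*1419 = ((-365 - 27)*(21 - 134) + 510)/(4 + 8) + 1296*1419 = (-392*(-113) + 510)/12 + 1839024 = (44296 + 510)*(1/12) + 1839024 = 44806*(1/12) + 1839024 = 22403/6 + 1839024 = 11056547/6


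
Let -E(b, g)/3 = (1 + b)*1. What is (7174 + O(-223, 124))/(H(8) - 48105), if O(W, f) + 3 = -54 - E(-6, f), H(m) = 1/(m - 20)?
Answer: -85224/577261 ≈ -0.14764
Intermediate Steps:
H(m) = 1/(-20 + m)
E(b, g) = -3 - 3*b (E(b, g) = -3*(1 + b) = -3 - 3*b)
O(W, f) = -72 (O(W, f) = -3 + (-54 - (-3 - 3*(-6))) = -3 + (-54 - (-3 + 18)) = -3 + (-54 - 1*15) = -3 + (-54 - 15) = -3 - 69 = -72)
(7174 + O(-223, 124))/(H(8) - 48105) = (7174 - 72)/(1/(-20 + 8) - 48105) = 7102/(1/(-12) - 48105) = 7102/(-1/12 - 48105) = 7102/(-577261/12) = 7102*(-12/577261) = -85224/577261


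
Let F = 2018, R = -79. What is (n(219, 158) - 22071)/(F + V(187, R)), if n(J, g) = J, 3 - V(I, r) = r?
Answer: -1821/175 ≈ -10.406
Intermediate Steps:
V(I, r) = 3 - r
(n(219, 158) - 22071)/(F + V(187, R)) = (219 - 22071)/(2018 + (3 - 1*(-79))) = -21852/(2018 + (3 + 79)) = -21852/(2018 + 82) = -21852/2100 = -21852*1/2100 = -1821/175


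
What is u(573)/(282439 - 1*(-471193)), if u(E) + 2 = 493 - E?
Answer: -41/376816 ≈ -0.00010881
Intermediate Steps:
u(E) = 491 - E (u(E) = -2 + (493 - E) = 491 - E)
u(573)/(282439 - 1*(-471193)) = (491 - 1*573)/(282439 - 1*(-471193)) = (491 - 573)/(282439 + 471193) = -82/753632 = -82*1/753632 = -41/376816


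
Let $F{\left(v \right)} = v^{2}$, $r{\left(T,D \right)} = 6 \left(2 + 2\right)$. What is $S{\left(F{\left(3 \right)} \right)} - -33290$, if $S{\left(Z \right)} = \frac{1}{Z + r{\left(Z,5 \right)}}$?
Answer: $\frac{1098571}{33} \approx 33290.0$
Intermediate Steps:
$r{\left(T,D \right)} = 24$ ($r{\left(T,D \right)} = 6 \cdot 4 = 24$)
$S{\left(Z \right)} = \frac{1}{24 + Z}$ ($S{\left(Z \right)} = \frac{1}{Z + 24} = \frac{1}{24 + Z}$)
$S{\left(F{\left(3 \right)} \right)} - -33290 = \frac{1}{24 + 3^{2}} - -33290 = \frac{1}{24 + 9} + 33290 = \frac{1}{33} + 33290 = \frac{1098571}{33}$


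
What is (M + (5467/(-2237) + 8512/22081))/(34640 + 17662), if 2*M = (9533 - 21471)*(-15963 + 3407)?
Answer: 3702010070617025/2583467593494 ≈ 1433.0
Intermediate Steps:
M = 74946764 (M = ((9533 - 21471)*(-15963 + 3407))/2 = (-11938*(-12556))/2 = (½)*149893528 = 74946764)
(M + (5467/(-2237) + 8512/22081))/(34640 + 17662) = (74946764 + (5467/(-2237) + 8512/22081))/(34640 + 17662) = (74946764 + (5467*(-1/2237) + 8512*(1/22081)))/52302 = (74946764 + (-5467/2237 + 8512/22081))*(1/52302) = (74946764 - 101675483/49395197)*(1/52302) = (3702010070617025/49395197)*(1/52302) = 3702010070617025/2583467593494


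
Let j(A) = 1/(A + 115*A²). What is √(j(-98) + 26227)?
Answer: 15*√2901301932534/157766 ≈ 161.95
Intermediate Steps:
√(j(-98) + 26227) = √(1/((-98)*(1 + 115*(-98))) + 26227) = √(-1/(98*(1 - 11270)) + 26227) = √(-1/98/(-11269) + 26227) = √(-1/98*(-1/11269) + 26227) = √(1/1104362 + 26227) = √(28964102175/1104362) = 15*√2901301932534/157766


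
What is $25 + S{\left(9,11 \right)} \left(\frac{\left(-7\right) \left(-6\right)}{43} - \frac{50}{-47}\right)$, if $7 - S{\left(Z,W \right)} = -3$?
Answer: $\frac{91765}{2021} \approx 45.406$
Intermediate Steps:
$S{\left(Z,W \right)} = 10$ ($S{\left(Z,W \right)} = 7 - -3 = 7 + 3 = 10$)
$25 + S{\left(9,11 \right)} \left(\frac{\left(-7\right) \left(-6\right)}{43} - \frac{50}{-47}\right) = 25 + 10 \left(\frac{\left(-7\right) \left(-6\right)}{43} - \frac{50}{-47}\right) = 25 + 10 \left(42 \cdot \frac{1}{43} - - \frac{50}{47}\right) = 25 + 10 \left(\frac{42}{43} + \frac{50}{47}\right) = 25 + 10 \cdot \frac{4124}{2021} = 25 + \frac{41240}{2021} = \frac{91765}{2021}$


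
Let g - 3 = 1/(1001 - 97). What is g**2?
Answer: 7360369/817216 ≈ 9.0066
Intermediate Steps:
g = 2713/904 (g = 3 + 1/(1001 - 97) = 3 + 1/904 = 2713/904 ≈ 3.0011)
g**2 = (2713/904)**2 = 7360369/817216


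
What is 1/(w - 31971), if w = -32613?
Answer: -1/64584 ≈ -1.5484e-5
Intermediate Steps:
1/(w - 31971) = 1/(-32613 - 31971) = 1/(-64584) = -1/64584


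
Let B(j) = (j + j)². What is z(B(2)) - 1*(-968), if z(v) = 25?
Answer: 993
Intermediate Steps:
B(j) = 4*j² (B(j) = (2*j)² = 4*j²)
z(B(2)) - 1*(-968) = 25 - 1*(-968) = 25 + 968 = 993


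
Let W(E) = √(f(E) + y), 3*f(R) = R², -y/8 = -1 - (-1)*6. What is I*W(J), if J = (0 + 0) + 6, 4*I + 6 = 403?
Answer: 397*I*√7/2 ≈ 525.18*I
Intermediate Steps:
I = 397/4 (I = -3/2 + (¼)*403 = -3/2 + 403/4 = 397/4 ≈ 99.250)
y = -40 (y = -8*(-1 - (-1)*6) = -8*(-1 - 1*(-6)) = -8*(-1 + 6) = -8*5 = -40)
f(R) = R²/3
J = 6 (J = 0 + 6 = 6)
W(E) = √(-40 + E²/3) (W(E) = √(E²/3 - 40) = √(-40 + E²/3))
I*W(J) = 397*(√(-360 + 3*6²)/3)/4 = 397*(√(-360 + 3*36)/3)/4 = 397*(√(-360 + 108)/3)/4 = 397*(√(-252)/3)/4 = 397*((6*I*√7)/3)/4 = 397*(2*I*√7)/4 = 397*I*√7/2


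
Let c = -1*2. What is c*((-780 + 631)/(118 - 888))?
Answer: -149/385 ≈ -0.38701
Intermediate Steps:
c = -2
c*((-780 + 631)/(118 - 888)) = -2*(-780 + 631)/(118 - 888) = -(-298)/(-770) = -(-298)*(-1)/770 = -2*149/770 = -149/385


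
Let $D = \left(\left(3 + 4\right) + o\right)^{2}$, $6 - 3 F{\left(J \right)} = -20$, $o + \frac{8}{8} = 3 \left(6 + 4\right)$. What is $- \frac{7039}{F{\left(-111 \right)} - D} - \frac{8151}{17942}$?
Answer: $\frac{86850513}{17323001} \approx 5.0136$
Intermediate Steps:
$o = 29$ ($o = -1 + 3 \left(6 + 4\right) = -1 + 3 \cdot 10 = -1 + 30 = 29$)
$F{\left(J \right)} = \frac{26}{3}$ ($F{\left(J \right)} = 2 - - \frac{20}{3} = 2 + \frac{20}{3} = \frac{26}{3}$)
$D = 1296$ ($D = \left(\left(3 + 4\right) + 29\right)^{2} = \left(7 + 29\right)^{2} = 36^{2} = 1296$)
$- \frac{7039}{F{\left(-111 \right)} - D} - \frac{8151}{17942} = - \frac{7039}{\frac{26}{3} - 1296} - \frac{8151}{17942} = - \frac{7039}{- \frac{3862}{3}} - \frac{8151}{17942} = \left(-7039\right) \left(- \frac{3}{3862}\right) - \frac{8151}{17942} = \frac{21117}{3862} - \frac{8151}{17942} = \frac{86850513}{17323001}$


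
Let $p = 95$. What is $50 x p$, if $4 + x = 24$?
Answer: $95000$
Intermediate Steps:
$x = 20$ ($x = -4 + 24 = 20$)
$50 x p = 50 \cdot 20 \cdot 95 = 1000 \cdot 95 = 95000$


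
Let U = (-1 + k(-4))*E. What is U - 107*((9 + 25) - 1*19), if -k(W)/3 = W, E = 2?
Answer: -1583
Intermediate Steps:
k(W) = -3*W
U = 22 (U = (-1 - 3*(-4))*2 = (-1 + 12)*2 = 11*2 = 22)
U - 107*((9 + 25) - 1*19) = 22 - 107*((9 + 25) - 1*19) = 22 - 107*(34 - 19) = 22 - 107*15 = 22 - 1605 = -1583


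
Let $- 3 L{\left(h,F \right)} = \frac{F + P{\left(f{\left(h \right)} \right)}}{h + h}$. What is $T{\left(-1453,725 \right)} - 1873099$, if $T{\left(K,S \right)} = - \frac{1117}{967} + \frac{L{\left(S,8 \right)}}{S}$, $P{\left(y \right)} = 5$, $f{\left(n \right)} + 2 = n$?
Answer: $- \frac{5712349056950071}{3049676250} \approx -1.8731 \cdot 10^{6}$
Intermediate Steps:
$f{\left(n \right)} = -2 + n$
$L{\left(h,F \right)} = - \frac{5 + F}{6 h}$ ($L{\left(h,F \right)} = - \frac{\left(F + 5\right) \frac{1}{h + h}}{3} = - \frac{\left(5 + F\right) \frac{1}{2 h}}{3} = - \frac{\frac{1}{2} \frac{1}{h} \left(5 + F\right)}{3} = - \frac{5 + F}{6 h}$)
$T{\left(K,S \right)} = - \frac{1117}{967} - \frac{13}{6 S^{2}}$ ($T{\left(K,S \right)} = - \frac{1117}{967} + \frac{\frac{1}{6} \frac{1}{S} \left(-5 - 8\right)}{S} = \left(-1117\right) \frac{1}{967} + \frac{\frac{1}{6} \frac{1}{S} \left(-5 - 8\right)}{S} = - \frac{1117}{967} + \frac{\frac{1}{6} \frac{1}{S} \left(-13\right)}{S} = - \frac{1117}{967} + \frac{\left(- \frac{13}{6}\right) \frac{1}{S}}{S} = - \frac{1117}{967} - \frac{13}{6 S^{2}}$)
$T{\left(-1453,725 \right)} - 1873099 = \left(- \frac{1117}{967} - \frac{13}{6 \cdot 525625}\right) - 1873099 = \left(- \frac{1117}{967} - \frac{13}{3153750}\right) - 1873099 = - \frac{3522751321}{3049676250} - 1873099 = - \frac{5712349056950071}{3049676250}$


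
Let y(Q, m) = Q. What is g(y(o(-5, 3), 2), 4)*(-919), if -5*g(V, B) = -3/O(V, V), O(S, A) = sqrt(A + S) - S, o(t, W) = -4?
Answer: -919/10 + 919*I*sqrt(2)/20 ≈ -91.9 + 64.983*I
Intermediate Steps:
g(V, B) = 3/(5*(-V + sqrt(2)*sqrt(V))) (g(V, B) = -(-3)/(5*(sqrt(V + V) - V)) = -(-3)/(5*(sqrt(2*V) - V)) = -(-3)/(5*(sqrt(2)*sqrt(V) - V)) = -(-3)/(5*(-V + sqrt(2)*sqrt(V))) = 3/(5*(-V + sqrt(2)*sqrt(V))))
g(y(o(-5, 3), 2), 4)*(-919) = (3/(-5*(-4) + 5*sqrt(2)*sqrt(-4)))*(-919) = (3/(20 + 5*sqrt(2)*(2*I)))*(-919) = (3/(20 + 10*I*sqrt(2)))*(-919) = -2757/(20 + 10*I*sqrt(2))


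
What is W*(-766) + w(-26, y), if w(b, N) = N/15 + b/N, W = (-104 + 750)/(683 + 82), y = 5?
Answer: -29327/45 ≈ -651.71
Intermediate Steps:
W = 38/45 (W = 646/765 = 646*(1/765) = 38/45 ≈ 0.84444)
w(b, N) = N/15 + b/N (w(b, N) = N*(1/15) + b/N = N/15 + b/N)
W*(-766) + w(-26, y) = (38/45)*(-766) + ((1/15)*5 - 26/5) = -29108/45 + (⅓ - 26*⅕) = -29108/45 + (⅓ - 26/5) = -29108/45 - 73/15 = -29327/45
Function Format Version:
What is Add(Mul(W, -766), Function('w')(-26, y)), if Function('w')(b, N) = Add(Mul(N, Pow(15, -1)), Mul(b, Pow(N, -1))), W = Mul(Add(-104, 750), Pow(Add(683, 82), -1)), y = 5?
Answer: Rational(-29327, 45) ≈ -651.71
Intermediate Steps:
W = Rational(38, 45) (W = Mul(646, Pow(765, -1)) = Mul(646, Rational(1, 765)) = Rational(38, 45) ≈ 0.84444)
Function('w')(b, N) = Add(Mul(Rational(1, 15), N), Mul(b, Pow(N, -1))) (Function('w')(b, N) = Add(Mul(N, Rational(1, 15)), Mul(b, Pow(N, -1))) = Add(Mul(Rational(1, 15), N), Mul(b, Pow(N, -1))))
Add(Mul(W, -766), Function('w')(-26, y)) = Add(Mul(Rational(38, 45), -766), Add(Mul(Rational(1, 15), 5), Mul(-26, Pow(5, -1)))) = Add(Rational(-29108, 45), Add(Rational(1, 3), Mul(-26, Rational(1, 5)))) = Add(Rational(-29108, 45), Add(Rational(1, 3), Rational(-26, 5))) = Add(Rational(-29108, 45), Rational(-73, 15)) = Rational(-29327, 45)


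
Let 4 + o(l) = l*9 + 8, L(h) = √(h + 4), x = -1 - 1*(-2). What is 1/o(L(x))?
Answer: -4/389 + 9*√5/389 ≈ 0.041451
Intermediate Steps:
x = 1 (x = -1 + 2 = 1)
L(h) = √(4 + h)
o(l) = 4 + 9*l (o(l) = -4 + (l*9 + 8) = -4 + (9*l + 8) = -4 + (8 + 9*l) = 4 + 9*l)
1/o(L(x)) = 1/(4 + 9*√(4 + 1)) = 1/(4 + 9*√5)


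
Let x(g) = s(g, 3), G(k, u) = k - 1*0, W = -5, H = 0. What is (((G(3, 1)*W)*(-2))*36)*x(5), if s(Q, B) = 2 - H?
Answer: 2160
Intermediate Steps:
s(Q, B) = 2 (s(Q, B) = 2 - 1*0 = 2 + 0 = 2)
G(k, u) = k (G(k, u) = k + 0 = k)
x(g) = 2
(((G(3, 1)*W)*(-2))*36)*x(5) = (((3*(-5))*(-2))*36)*2 = (-15*(-2)*36)*2 = (30*36)*2 = 1080*2 = 2160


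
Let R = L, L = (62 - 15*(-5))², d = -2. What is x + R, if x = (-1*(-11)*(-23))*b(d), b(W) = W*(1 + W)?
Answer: 18263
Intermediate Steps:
L = 18769 (L = (62 + 75)² = 137² = 18769)
x = -506 (x = (-1*(-11)*(-23))*(-2*(1 - 2)) = (11*(-23))*(-2*(-1)) = -253*2 = -506)
R = 18769
x + R = -506 + 18769 = 18263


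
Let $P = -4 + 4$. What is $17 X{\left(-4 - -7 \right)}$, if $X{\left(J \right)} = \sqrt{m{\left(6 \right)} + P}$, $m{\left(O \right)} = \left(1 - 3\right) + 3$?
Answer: $17$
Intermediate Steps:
$m{\left(O \right)} = 1$ ($m{\left(O \right)} = -2 + 3 = 1$)
$P = 0$
$X{\left(J \right)} = 1$ ($X{\left(J \right)} = \sqrt{1 + 0} = \sqrt{1} = 1$)
$17 X{\left(-4 - -7 \right)} = 17 \cdot 1 = 17$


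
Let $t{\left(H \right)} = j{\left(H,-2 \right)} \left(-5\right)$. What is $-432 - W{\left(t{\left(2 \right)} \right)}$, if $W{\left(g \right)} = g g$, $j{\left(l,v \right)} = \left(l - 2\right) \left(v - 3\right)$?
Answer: $-432$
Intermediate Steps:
$j{\left(l,v \right)} = \left(-3 + v\right) \left(-2 + l\right)$ ($j{\left(l,v \right)} = \left(-2 + l\right) \left(-3 + v\right) = \left(-3 + v\right) \left(-2 + l\right)$)
$t{\left(H \right)} = -50 + 25 H$ ($t{\left(H \right)} = \left(6 - 3 H - -4 + H \left(-2\right)\right) \left(-5\right) = \left(6 - 3 H + 4 - 2 H\right) \left(-5\right) = \left(10 - 5 H\right) \left(-5\right) = -50 + 25 H$)
$W{\left(g \right)} = g^{2}$
$-432 - W{\left(t{\left(2 \right)} \right)} = -432 - \left(-50 + 25 \cdot 2\right)^{2} = -432 - \left(-50 + 50\right)^{2} = -432 - 0^{2} = -432 - 0 = -432 + 0 = -432$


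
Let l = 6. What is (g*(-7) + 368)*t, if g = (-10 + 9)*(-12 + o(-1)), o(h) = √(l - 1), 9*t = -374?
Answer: -106216/9 - 2618*√5/9 ≈ -12452.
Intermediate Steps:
t = -374/9 (t = (⅑)*(-374) = -374/9 ≈ -41.556)
o(h) = √5 (o(h) = √(6 - 1) = √5)
g = 12 - √5 (g = (-10 + 9)*(-12 + √5) = -(-12 + √5) = 12 - √5 ≈ 9.7639)
(g*(-7) + 368)*t = ((12 - √5)*(-7) + 368)*(-374/9) = ((-84 + 7*√5) + 368)*(-374/9) = (284 + 7*√5)*(-374/9) = -106216/9 - 2618*√5/9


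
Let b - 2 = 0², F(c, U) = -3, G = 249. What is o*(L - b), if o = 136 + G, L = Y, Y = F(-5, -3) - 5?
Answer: -3850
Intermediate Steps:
Y = -8 (Y = -3 - 5 = -8)
L = -8
b = 2 (b = 2 + 0² = 2 + 0 = 2)
o = 385 (o = 136 + 249 = 385)
o*(L - b) = 385*(-8 - 1*2) = 385*(-8 - 2) = 385*(-10) = -3850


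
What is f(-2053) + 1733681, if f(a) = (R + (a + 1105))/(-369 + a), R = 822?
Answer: 299926822/173 ≈ 1.7337e+6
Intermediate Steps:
f(a) = (1927 + a)/(-369 + a) (f(a) = (822 + (a + 1105))/(-369 + a) = (822 + (1105 + a))/(-369 + a) = (1927 + a)/(-369 + a))
f(-2053) + 1733681 = (1927 - 2053)/(-369 - 2053) + 1733681 = -126/(-2422) + 1733681 = -1/2422*(-126) + 1733681 = 9/173 + 1733681 = 299926822/173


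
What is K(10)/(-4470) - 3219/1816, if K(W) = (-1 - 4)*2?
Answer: -1437077/811752 ≈ -1.7703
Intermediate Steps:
K(W) = -10 (K(W) = -5*2 = -10)
K(10)/(-4470) - 3219/1816 = -10/(-4470) - 3219/1816 = -10*(-1/4470) - 3219*1/1816 = 1/447 - 3219/1816 = -1437077/811752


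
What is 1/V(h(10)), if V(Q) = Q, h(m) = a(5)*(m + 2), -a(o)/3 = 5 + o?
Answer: -1/360 ≈ -0.0027778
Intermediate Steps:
a(o) = -15 - 3*o (a(o) = -3*(5 + o) = -15 - 3*o)
h(m) = -60 - 30*m (h(m) = (-15 - 3*5)*(m + 2) = (-15 - 15)*(2 + m) = -30*(2 + m) = -60 - 30*m)
1/V(h(10)) = 1/(-60 - 30*10) = 1/(-60 - 300) = 1/(-360) = -1/360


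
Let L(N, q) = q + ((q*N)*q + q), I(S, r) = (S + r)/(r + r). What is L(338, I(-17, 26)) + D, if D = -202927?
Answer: -21103319/104 ≈ -2.0292e+5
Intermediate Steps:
I(S, r) = (S + r)/(2*r) (I(S, r) = (S + r)/((2*r)) = (S + r)*(1/(2*r)) = (S + r)/(2*r))
L(N, q) = 2*q + N*q**2 (L(N, q) = q + ((N*q)*q + q) = q + (N*q**2 + q) = q + (q + N*q**2) = 2*q + N*q**2)
L(338, I(-17, 26)) + D = ((1/2)*(-17 + 26)/26)*(2 + 338*((1/2)*(-17 + 26)/26)) - 202927 = ((1/2)*(1/26)*9)*(2 + 338*((1/2)*(1/26)*9)) - 202927 = 9*(2 + 338*(9/52))/52 - 202927 = 9*(2 + 117/2)/52 - 202927 = (9/52)*(121/2) - 202927 = 1089/104 - 202927 = -21103319/104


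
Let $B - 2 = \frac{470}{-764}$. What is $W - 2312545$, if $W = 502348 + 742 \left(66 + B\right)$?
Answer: $- \frac{336197716}{191} \approx -1.7602 \cdot 10^{6}$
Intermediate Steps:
$B = \frac{529}{382}$ ($B = 2 + \frac{470}{-764} = 2 + 470 \left(- \frac{1}{764}\right) = 2 - \frac{235}{382} = \frac{529}{382} \approx 1.3848$)
$W = \frac{105498379}{191}$ ($W = 502348 + 742 \left(66 + \frac{529}{382}\right) = 502348 + 742 \cdot \frac{25741}{382} = 502348 + \frac{9549911}{191} = \frac{105498379}{191} \approx 5.5235 \cdot 10^{5}$)
$W - 2312545 = \frac{105498379}{191} - 2312545 = - \frac{336197716}{191}$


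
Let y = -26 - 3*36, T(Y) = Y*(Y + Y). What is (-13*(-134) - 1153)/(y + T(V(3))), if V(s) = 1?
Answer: -589/132 ≈ -4.4621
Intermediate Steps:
T(Y) = 2*Y² (T(Y) = Y*(2*Y) = 2*Y²)
y = -134 (y = -26 - 108 = -134)
(-13*(-134) - 1153)/(y + T(V(3))) = (-13*(-134) - 1153)/(-134 + 2*1²) = (1742 - 1153)/(-134 + 2*1) = 589/(-134 + 2) = 589/(-132) = 589*(-1/132) = -589/132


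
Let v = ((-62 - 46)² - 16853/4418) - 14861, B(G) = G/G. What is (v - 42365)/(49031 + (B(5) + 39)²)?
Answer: -201309769/223687758 ≈ -0.89996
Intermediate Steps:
B(G) = 1
v = -14141199/4418 (v = ((-108)² - 16853*1/4418) - 14861 = (11664 - 16853/4418) - 14861 = 51514699/4418 - 14861 = -14141199/4418 ≈ -3200.8)
(v - 42365)/(49031 + (B(5) + 39)²) = (-14141199/4418 - 42365)/(49031 + (1 + 39)²) = -201309769/(4418*(49031 + 40²)) = -201309769/(4418*(49031 + 1600)) = -201309769/4418/50631 = -201309769/4418*1/50631 = -201309769/223687758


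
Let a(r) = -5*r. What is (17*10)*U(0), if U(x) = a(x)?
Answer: 0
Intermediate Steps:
U(x) = -5*x
(17*10)*U(0) = (17*10)*(-5*0) = 170*0 = 0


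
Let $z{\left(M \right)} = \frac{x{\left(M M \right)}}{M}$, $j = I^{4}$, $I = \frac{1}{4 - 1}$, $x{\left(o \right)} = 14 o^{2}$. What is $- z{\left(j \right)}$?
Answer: $- \frac{14}{531441} \approx -2.6343 \cdot 10^{-5}$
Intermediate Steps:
$I = \frac{1}{3} \approx 0.33333$
$j = \frac{1}{81}$ ($j = \left(\frac{1}{3}\right)^{4} = \frac{1}{81} \approx 0.012346$)
$z{\left(M \right)} = 14 M^{3}$ ($z{\left(M \right)} = \frac{14 \left(M M\right)^{2}}{M} = \frac{14 \left(M^{2}\right)^{2}}{M} = \frac{14 M^{4}}{M} = 14 M^{3}$)
$- z{\left(j \right)} = - \frac{14}{531441}$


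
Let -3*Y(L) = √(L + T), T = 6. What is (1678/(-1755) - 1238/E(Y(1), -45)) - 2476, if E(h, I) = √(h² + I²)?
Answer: -4347058/1755 - 1857*√4558/4558 ≈ -2504.5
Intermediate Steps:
Y(L) = -√(6 + L)/3 (Y(L) = -√(L + 6)/3 = -√(6 + L)/3)
E(h, I) = √(I² + h²)
(1678/(-1755) - 1238/E(Y(1), -45)) - 2476 = (1678/(-1755) - 1238/√((-45)² + (-√(6 + 1)/3)²)) - 2476 = (1678*(-1/1755) - 1238/√(2025 + (-√7/3)²)) - 2476 = (-1678/1755 - 1238/√(2025 + 7/9)) - 2476 = (-1678/1755 - 1238*3*√4558/9116) - 2476 = (-1678/1755 - 1857*√4558/4558) - 2476 = -4347058/1755 - 1857*√4558/4558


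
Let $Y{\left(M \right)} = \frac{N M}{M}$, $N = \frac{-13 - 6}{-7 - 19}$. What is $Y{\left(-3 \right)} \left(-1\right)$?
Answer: $- \frac{19}{26} \approx -0.73077$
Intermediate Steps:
$N = \frac{19}{26}$ ($N = - \frac{19}{-26} = \left(-19\right) \left(- \frac{1}{26}\right) = \frac{19}{26} \approx 0.73077$)
$Y{\left(M \right)} = \frac{19}{26}$ ($Y{\left(M \right)} = \frac{\frac{19}{26} M}{M} = \frac{19}{26}$)
$Y{\left(-3 \right)} \left(-1\right) = \frac{19}{26} \left(-1\right) = - \frac{19}{26}$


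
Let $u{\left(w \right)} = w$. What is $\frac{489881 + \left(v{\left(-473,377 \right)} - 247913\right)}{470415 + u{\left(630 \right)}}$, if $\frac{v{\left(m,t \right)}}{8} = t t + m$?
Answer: $\frac{1375216}{471045} \approx 2.9195$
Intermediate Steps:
$v{\left(m,t \right)} = 8 m + 8 t^{2}$ ($v{\left(m,t \right)} = 8 \left(t t + m\right) = 8 \left(t^{2} + m\right) = 8 \left(m + t^{2}\right) = 8 m + 8 t^{2}$)
$\frac{489881 + \left(v{\left(-473,377 \right)} - 247913\right)}{470415 + u{\left(630 \right)}} = \frac{489881 + \left(\left(8 \left(-473\right) + 8 \cdot 377^{2}\right) - 247913\right)}{470415 + 630} = \frac{489881 + \left(\left(-3784 + 8 \cdot 142129\right) - 247913\right)}{471045} = \left(489881 + \left(\left(-3784 + 1137032\right) - 247913\right)\right) \frac{1}{471045} = \left(489881 + \left(1133248 - 247913\right)\right) \frac{1}{471045} = \left(489881 + 885335\right) \frac{1}{471045} = 1375216 \cdot \frac{1}{471045} = \frac{1375216}{471045}$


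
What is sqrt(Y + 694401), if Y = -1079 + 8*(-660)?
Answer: sqrt(688042) ≈ 829.48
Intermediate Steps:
Y = -6359 (Y = -1079 - 5280 = -6359)
sqrt(Y + 694401) = sqrt(-6359 + 694401) = sqrt(688042)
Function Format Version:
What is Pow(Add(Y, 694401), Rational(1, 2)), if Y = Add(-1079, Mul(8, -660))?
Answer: Pow(688042, Rational(1, 2)) ≈ 829.48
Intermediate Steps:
Y = -6359 (Y = Add(-1079, -5280) = -6359)
Pow(Add(Y, 694401), Rational(1, 2)) = Pow(Add(-6359, 694401), Rational(1, 2)) = Pow(688042, Rational(1, 2))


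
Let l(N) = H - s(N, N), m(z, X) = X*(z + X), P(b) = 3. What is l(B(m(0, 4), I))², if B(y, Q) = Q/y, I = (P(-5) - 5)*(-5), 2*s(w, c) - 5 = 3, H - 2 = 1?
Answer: 1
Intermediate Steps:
H = 3 (H = 2 + 1 = 3)
s(w, c) = 4 (s(w, c) = 5/2 + (½)*3 = 5/2 + 3/2 = 4)
m(z, X) = X*(X + z)
I = 10 (I = (3 - 5)*(-5) = -2*(-5) = 10)
l(N) = -1 (l(N) = 3 - 1*4 = 3 - 4 = -1)
l(B(m(0, 4), I))² = (-1)² = 1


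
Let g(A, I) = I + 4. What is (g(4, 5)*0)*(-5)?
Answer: 0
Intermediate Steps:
g(A, I) = 4 + I
(g(4, 5)*0)*(-5) = ((4 + 5)*0)*(-5) = (9*0)*(-5) = 0*(-5) = 0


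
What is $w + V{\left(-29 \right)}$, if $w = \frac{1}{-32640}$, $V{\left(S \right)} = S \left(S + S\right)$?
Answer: $\frac{54900479}{32640} \approx 1682.0$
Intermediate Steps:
$V{\left(S \right)} = 2 S^{2}$ ($V{\left(S \right)} = S 2 S = 2 S^{2}$)
$w = - \frac{1}{32640} \approx -3.0637 \cdot 10^{-5}$
$w + V{\left(-29 \right)} = - \frac{1}{32640} + 2 \left(-29\right)^{2} = - \frac{1}{32640} + 2 \cdot 841 = - \frac{1}{32640} + 1682 = \frac{54900479}{32640}$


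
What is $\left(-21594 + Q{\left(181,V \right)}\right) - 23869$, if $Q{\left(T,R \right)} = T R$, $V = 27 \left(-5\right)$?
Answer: $-69898$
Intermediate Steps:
$V = -135$
$Q{\left(T,R \right)} = R T$
$\left(-21594 + Q{\left(181,V \right)}\right) - 23869 = \left(-21594 - 24435\right) - 23869 = -46029 - 23869 = -69898$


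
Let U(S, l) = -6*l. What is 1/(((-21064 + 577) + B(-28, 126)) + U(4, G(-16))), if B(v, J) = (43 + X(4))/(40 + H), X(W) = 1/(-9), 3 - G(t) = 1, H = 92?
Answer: -594/12176213 ≈ -4.8784e-5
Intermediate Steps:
G(t) = 2 (G(t) = 3 - 1*1 = 3 - 1 = 2)
X(W) = -1/9
B(v, J) = 193/594 (B(v, J) = (43 - 1/9)/(40 + 92) = (386/9)/132 = (386/9)*(1/132) = 193/594)
1/(((-21064 + 577) + B(-28, 126)) + U(4, G(-16))) = 1/(((-21064 + 577) + 193/594) - 6*2) = 1/((-20487 + 193/594) - 12) = 1/(-12169085/594 - 12) = 1/(-12176213/594) = -594/12176213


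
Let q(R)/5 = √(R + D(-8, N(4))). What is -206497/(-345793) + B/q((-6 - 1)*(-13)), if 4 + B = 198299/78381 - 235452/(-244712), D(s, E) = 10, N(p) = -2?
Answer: 206497/345793 - 2435494247*√101/2421572373090 ≈ 0.58706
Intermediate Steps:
B = -2435494247/4795192818 (B = -4 + (198299/78381 - 235452/(-244712)) = -4 + (198299*(1/78381) - 235452*(-1/244712)) = -4 + (198299/78381 + 58863/61178) = -4 + 16745277025/4795192818 = -2435494247/4795192818 ≈ -0.50790)
q(R) = 5*√(10 + R) (q(R) = 5*√(R + 10) = 5*√(10 + R))
-206497/(-345793) + B/q((-6 - 1)*(-13)) = -206497/(-345793) - 2435494247*1/(5*√(10 + (-6 - 1)*(-13)))/4795192818 = -206497*(-1/345793) - 2435494247*1/(5*√(10 - 7*(-13)))/4795192818 = 206497/345793 - 2435494247*1/(5*√(10 + 91))/4795192818 = 206497/345793 - 2435494247*√101/505/4795192818 = 206497/345793 - 2435494247*√101/2421572373090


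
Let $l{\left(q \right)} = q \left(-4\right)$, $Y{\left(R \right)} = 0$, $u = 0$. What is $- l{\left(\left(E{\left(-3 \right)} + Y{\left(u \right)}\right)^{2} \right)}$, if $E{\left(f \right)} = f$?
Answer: $36$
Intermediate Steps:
$l{\left(q \right)} = - 4 q$
$- l{\left(\left(E{\left(-3 \right)} + Y{\left(u \right)}\right)^{2} \right)} = - \left(-4\right) \left(-3 + 0\right)^{2} = - \left(-4\right) \left(-3\right)^{2} = - \left(-4\right) 9 = \left(-1\right) \left(-36\right) = 36$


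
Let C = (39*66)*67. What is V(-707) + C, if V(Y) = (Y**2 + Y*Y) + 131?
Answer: 1172287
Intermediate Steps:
V(Y) = 131 + 2*Y**2 (V(Y) = (Y**2 + Y**2) + 131 = 2*Y**2 + 131 = 131 + 2*Y**2)
C = 172458 (C = 2574*67 = 172458)
V(-707) + C = (131 + 2*(-707)**2) + 172458 = (131 + 2*499849) + 172458 = (131 + 999698) + 172458 = 999829 + 172458 = 1172287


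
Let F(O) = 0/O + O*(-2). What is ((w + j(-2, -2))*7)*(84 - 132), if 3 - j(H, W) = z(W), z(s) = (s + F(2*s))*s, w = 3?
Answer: -6048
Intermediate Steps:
F(O) = -2*O (F(O) = 0 - 2*O = -2*O)
z(s) = -3*s² (z(s) = (s - 4*s)*s = (-3*s)*s = -3*s²)
j(H, W) = 3 + 3*W² (j(H, W) = 3 - (-3)*W² = 3 + 3*W²)
((w + j(-2, -2))*7)*(84 - 132) = ((3 + (3 + 3*(-2)²))*7)*(84 - 132) = ((3 + (3 + 3*4))*7)*(-48) = ((3 + (3 + 12))*7)*(-48) = ((3 + 15)*7)*(-48) = (18*7)*(-48) = 126*(-48) = -6048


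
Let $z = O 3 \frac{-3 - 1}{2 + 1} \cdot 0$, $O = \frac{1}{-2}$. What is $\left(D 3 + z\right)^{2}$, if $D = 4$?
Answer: $144$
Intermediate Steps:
$O = - \frac{1}{2} \approx -0.5$
$z = 0$ ($z = - \frac{3 \frac{-3 - 1}{2 + 1} \cdot 0}{2} = - \frac{3 \left(- \frac{4}{3}\right) 0}{2} = - \frac{\left(-4\right) 0}{2} = \left(- \frac{1}{2}\right) 0 = 0$)
$\left(D 3 + z\right)^{2} = \left(4 \cdot 3 + 0\right)^{2} = \left(12 + 0\right)^{2} = 12^{2} = 144$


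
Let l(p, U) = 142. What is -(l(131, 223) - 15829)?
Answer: 15687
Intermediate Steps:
-(l(131, 223) - 15829) = -(142 - 15829) = -1*(-15687) = 15687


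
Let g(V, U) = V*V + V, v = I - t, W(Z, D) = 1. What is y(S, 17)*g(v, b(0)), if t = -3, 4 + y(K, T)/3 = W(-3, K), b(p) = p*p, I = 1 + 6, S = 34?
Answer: -990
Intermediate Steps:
I = 7
b(p) = p²
y(K, T) = -9 (y(K, T) = -12 + 3*1 = -12 + 3 = -9)
v = 10 (v = 7 - 1*(-3) = 7 + 3 = 10)
g(V, U) = V + V² (g(V, U) = V² + V = V + V²)
y(S, 17)*g(v, b(0)) = -90*(1 + 10) = -90*11 = -9*110 = -990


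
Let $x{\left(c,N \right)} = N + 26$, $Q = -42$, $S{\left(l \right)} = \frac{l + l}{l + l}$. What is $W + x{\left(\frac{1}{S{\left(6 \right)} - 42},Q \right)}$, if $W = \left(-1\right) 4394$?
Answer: $-4410$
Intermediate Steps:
$S{\left(l \right)} = 1$ ($S{\left(l \right)} = \frac{2 l}{2 l} = 2 l \frac{1}{2 l} = 1$)
$x{\left(c,N \right)} = 26 + N$
$W = -4394$
$W + x{\left(\frac{1}{S{\left(6 \right)} - 42},Q \right)} = -4394 + \left(26 - 42\right) = -4394 - 16 = -4410$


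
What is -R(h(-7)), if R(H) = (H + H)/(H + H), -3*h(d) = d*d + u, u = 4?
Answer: -1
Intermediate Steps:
h(d) = -4/3 - d²/3 (h(d) = -(d*d + 4)/3 = -(d² + 4)/3 = -(4 + d²)/3 = -4/3 - d²/3)
R(H) = 1 (R(H) = (2*H)/((2*H)) = (2*H)*(1/(2*H)) = 1)
-R(h(-7)) = -1*1 = -1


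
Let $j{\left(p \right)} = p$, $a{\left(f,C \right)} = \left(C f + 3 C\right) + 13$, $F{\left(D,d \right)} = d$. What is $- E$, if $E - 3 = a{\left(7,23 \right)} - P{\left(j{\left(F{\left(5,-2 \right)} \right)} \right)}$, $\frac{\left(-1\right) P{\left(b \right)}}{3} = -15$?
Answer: $-201$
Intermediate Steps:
$a{\left(f,C \right)} = 13 + 3 C + C f$ ($a{\left(f,C \right)} = \left(3 C + C f\right) + 13 = 13 + 3 C + C f$)
$P{\left(b \right)} = 45$ ($P{\left(b \right)} = \left(-3\right) \left(-15\right) = 45$)
$E = 201$ ($E = 3 + \left(\left(13 + 3 \cdot 23 + 23 \cdot 7\right) - 45\right) = 3 + \left(\left(13 + 69 + 161\right) - 45\right) = 3 + \left(243 - 45\right) = 3 + 198 = 201$)
$- E = \left(-1\right) 201 = -201$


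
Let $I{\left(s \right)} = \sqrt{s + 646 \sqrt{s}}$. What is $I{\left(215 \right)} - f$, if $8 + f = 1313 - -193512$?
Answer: $-194817 + \sqrt{215 + 646 \sqrt{215}} \approx -1.9472 \cdot 10^{5}$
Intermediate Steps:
$f = 194817$ ($f = -8 + \left(1313 - -193512\right) = -8 + \left(1313 + 193512\right) = -8 + 194825 = 194817$)
$I{\left(215 \right)} - f = \sqrt{215 + 646 \sqrt{215}} - 194817 = -194817 + \sqrt{215 + 646 \sqrt{215}}$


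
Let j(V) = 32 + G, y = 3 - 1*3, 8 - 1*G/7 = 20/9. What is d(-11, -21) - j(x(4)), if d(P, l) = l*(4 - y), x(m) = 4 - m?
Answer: -1408/9 ≈ -156.44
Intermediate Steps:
G = 364/9 (G = 56 - 140/9 = 364/9 ≈ 40.444)
y = 0 (y = 3 - 3 = 0)
j(V) = 652/9 (j(V) = 32 + 364/9 = 652/9)
d(P, l) = 4*l (d(P, l) = l*(4 - 1*0) = l*(4 + 0) = l*4 = 4*l)
d(-11, -21) - j(x(4)) = 4*(-21) - 1*652/9 = -84 - 652/9 = -1408/9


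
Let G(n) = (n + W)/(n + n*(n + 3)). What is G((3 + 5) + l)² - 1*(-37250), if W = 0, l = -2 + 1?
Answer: 4507251/121 ≈ 37250.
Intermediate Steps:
l = -1
G(n) = n/(n + n*(3 + n)) (G(n) = (n + 0)/(n + n*(n + 3)) = n/(n + n*(3 + n)))
G((3 + 5) + l)² - 1*(-37250) = (1/(4 + ((3 + 5) - 1)))² - 1*(-37250) = (1/(4 + (8 - 1)))² + 37250 = (1/(4 + 7))² + 37250 = (1/11)² + 37250 = 1/121 + 37250 = 4507251/121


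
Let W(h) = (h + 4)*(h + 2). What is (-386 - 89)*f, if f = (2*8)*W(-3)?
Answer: 7600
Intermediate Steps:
W(h) = (2 + h)*(4 + h) (W(h) = (4 + h)*(2 + h) = (2 + h)*(4 + h))
f = -16 (f = (2*8)*(8 + (-3)**2 + 6*(-3)) = 16*(8 + 9 - 18) = 16*(-1) = -16)
(-386 - 89)*f = (-386 - 89)*(-16) = -475*(-16) = 7600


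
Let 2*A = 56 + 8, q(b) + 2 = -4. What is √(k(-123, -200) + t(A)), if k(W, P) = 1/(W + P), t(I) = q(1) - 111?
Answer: 4*I*√762926/323 ≈ 10.817*I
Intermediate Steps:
q(b) = -6 (q(b) = -2 - 4 = -6)
A = 32 (A = (56 + 8)/2 = (½)*64 = 32)
t(I) = -117 (t(I) = -6 - 111 = -117)
k(W, P) = 1/(P + W)
√(k(-123, -200) + t(A)) = √(1/(-200 - 123) - 117) = √(1/(-323) - 117) = √(-1/323 - 117) = √(-37792/323) = 4*I*√762926/323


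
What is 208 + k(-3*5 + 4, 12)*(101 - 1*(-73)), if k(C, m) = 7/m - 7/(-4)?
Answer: 614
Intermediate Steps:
k(C, m) = 7/4 + 7/m (k(C, m) = 7/m - 7*(-1/4) = 7/m + 7/4 = 7/4 + 7/m)
208 + k(-3*5 + 4, 12)*(101 - 1*(-73)) = 208 + (7/4 + 7/12)*(101 - 1*(-73)) = 208 + (7/4 + 7*(1/12))*(101 + 73) = 208 + (7/4 + 7/12)*174 = 208 + (7/3)*174 = 208 + 406 = 614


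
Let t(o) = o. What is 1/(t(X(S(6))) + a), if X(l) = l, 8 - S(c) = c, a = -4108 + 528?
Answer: -1/3578 ≈ -0.00027949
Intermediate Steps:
a = -3580
S(c) = 8 - c
1/(t(X(S(6))) + a) = 1/((8 - 1*6) - 3580) = 1/((8 - 6) - 3580) = 1/(2 - 3580) = 1/(-3578) = -1/3578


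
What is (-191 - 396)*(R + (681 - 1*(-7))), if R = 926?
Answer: -947418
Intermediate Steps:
(-191 - 396)*(R + (681 - 1*(-7))) = (-191 - 396)*(926 + (681 - 1*(-7))) = -587*(926 + (681 + 7)) = -587*(926 + 688) = -587*1614 = -947418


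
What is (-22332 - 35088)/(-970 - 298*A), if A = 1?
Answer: 14355/317 ≈ 45.284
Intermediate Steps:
(-22332 - 35088)/(-970 - 298*A) = (-22332 - 35088)/(-970 - 298*1) = -57420/(-970 - 298) = -57420/(-1268) = -57420*(-1/1268) = 14355/317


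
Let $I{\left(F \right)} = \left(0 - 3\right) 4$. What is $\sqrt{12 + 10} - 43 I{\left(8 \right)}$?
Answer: $516 + \sqrt{22} \approx 520.69$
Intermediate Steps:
$I{\left(F \right)} = -12$ ($I{\left(F \right)} = \left(-3\right) 4 = -12$)
$\sqrt{12 + 10} - 43 I{\left(8 \right)} = \sqrt{12 + 10} - -516 = \sqrt{22} + 516 = 516 + \sqrt{22}$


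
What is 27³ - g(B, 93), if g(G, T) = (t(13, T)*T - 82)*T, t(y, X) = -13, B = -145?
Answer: 139746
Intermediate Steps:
g(G, T) = T*(-82 - 13*T) (g(G, T) = (-13*T - 82)*T = (-82 - 13*T)*T = T*(-82 - 13*T))
27³ - g(B, 93) = 27³ - 93*(-82 - 13*93) = 19683 - 93*(-82 - 1209) = 19683 - 93*(-1291) = 19683 - 1*(-120063) = 19683 + 120063 = 139746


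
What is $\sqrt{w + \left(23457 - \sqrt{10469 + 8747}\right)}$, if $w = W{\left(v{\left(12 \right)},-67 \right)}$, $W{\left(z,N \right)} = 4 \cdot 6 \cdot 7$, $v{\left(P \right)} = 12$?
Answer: $\sqrt{23625 - 4 \sqrt{1201}} \approx 153.25$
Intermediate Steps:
$W{\left(z,N \right)} = 168$ ($W{\left(z,N \right)} = 24 \cdot 7 = 168$)
$w = 168$
$\sqrt{w + \left(23457 - \sqrt{10469 + 8747}\right)} = \sqrt{168 + \left(23457 - \sqrt{10469 + 8747}\right)} = \sqrt{168 + \left(23457 - \sqrt{19216}\right)} = \sqrt{168 + \left(23457 - 4 \sqrt{1201}\right)} = \sqrt{23625 - 4 \sqrt{1201}}$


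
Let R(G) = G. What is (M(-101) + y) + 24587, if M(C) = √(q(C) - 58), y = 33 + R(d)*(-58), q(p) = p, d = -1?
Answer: 24678 + I*√159 ≈ 24678.0 + 12.61*I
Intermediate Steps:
y = 91 (y = 33 - 1*(-58) = 33 + 58 = 91)
M(C) = √(-58 + C) (M(C) = √(C - 58) = √(-58 + C))
(M(-101) + y) + 24587 = (√(-58 - 101) + 91) + 24587 = (√(-159) + 91) + 24587 = (I*√159 + 91) + 24587 = (91 + I*√159) + 24587 = 24678 + I*√159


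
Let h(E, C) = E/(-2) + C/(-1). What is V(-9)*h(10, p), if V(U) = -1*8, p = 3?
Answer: 64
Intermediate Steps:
V(U) = -8
h(E, C) = -C - E/2 (h(E, C) = E*(-½) + C*(-1) = -E/2 - C = -C - E/2)
V(-9)*h(10, p) = -8*(-1*3 - ½*10) = -8*(-3 - 5) = -8*(-8) = 64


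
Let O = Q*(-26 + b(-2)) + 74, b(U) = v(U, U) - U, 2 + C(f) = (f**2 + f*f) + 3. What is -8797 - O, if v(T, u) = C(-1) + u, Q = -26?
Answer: -9469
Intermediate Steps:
C(f) = 1 + 2*f**2 (C(f) = -2 + ((f**2 + f*f) + 3) = -2 + ((f**2 + f**2) + 3) = -2 + (2*f**2 + 3) = -2 + (3 + 2*f**2) = 1 + 2*f**2)
v(T, u) = 3 + u (v(T, u) = (1 + 2*(-1)**2) + u = (1 + 2*1) + u = (1 + 2) + u = 3 + u)
b(U) = 3 (b(U) = (3 + U) - U = 3)
O = 672 (O = -26*(-26 + 3) + 74 = -26*(-23) + 74 = 598 + 74 = 672)
-8797 - O = -8797 - 1*672 = -8797 - 672 = -9469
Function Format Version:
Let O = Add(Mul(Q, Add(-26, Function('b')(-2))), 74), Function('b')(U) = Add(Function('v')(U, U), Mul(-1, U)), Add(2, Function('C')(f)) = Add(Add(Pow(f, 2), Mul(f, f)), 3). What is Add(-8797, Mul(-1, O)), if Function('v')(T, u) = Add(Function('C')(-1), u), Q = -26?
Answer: -9469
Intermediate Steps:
Function('C')(f) = Add(1, Mul(2, Pow(f, 2))) (Function('C')(f) = Add(-2, Add(Add(Pow(f, 2), Mul(f, f)), 3)) = Add(-2, Add(Add(Pow(f, 2), Pow(f, 2)), 3)) = Add(-2, Add(Mul(2, Pow(f, 2)), 3)) = Add(-2, Add(3, Mul(2, Pow(f, 2)))) = Add(1, Mul(2, Pow(f, 2))))
Function('v')(T, u) = Add(3, u) (Function('v')(T, u) = Add(Add(1, Mul(2, Pow(-1, 2))), u) = Add(Add(1, Mul(2, 1)), u) = Add(Add(1, 2), u) = Add(3, u))
Function('b')(U) = 3 (Function('b')(U) = Add(Add(3, U), Mul(-1, U)) = 3)
O = 672 (O = Add(Mul(-26, Add(-26, 3)), 74) = Add(Mul(-26, -23), 74) = Add(598, 74) = 672)
Add(-8797, Mul(-1, O)) = Add(-8797, Mul(-1, 672)) = Add(-8797, -672) = -9469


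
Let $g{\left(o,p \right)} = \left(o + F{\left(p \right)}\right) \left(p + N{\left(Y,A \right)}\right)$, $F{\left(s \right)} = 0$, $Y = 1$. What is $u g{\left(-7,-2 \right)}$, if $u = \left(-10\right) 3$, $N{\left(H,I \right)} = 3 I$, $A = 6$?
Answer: $3360$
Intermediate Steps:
$u = -30$
$g{\left(o,p \right)} = o \left(18 + p\right)$ ($g{\left(o,p \right)} = \left(o + 0\right) \left(p + 3 \cdot 6\right) = o \left(p + 18\right) = o \left(18 + p\right)$)
$u g{\left(-7,-2 \right)} = - 30 \left(- 7 \left(18 - 2\right)\right) = - 30 \left(\left(-7\right) 16\right) = \left(-30\right) \left(-112\right) = 3360$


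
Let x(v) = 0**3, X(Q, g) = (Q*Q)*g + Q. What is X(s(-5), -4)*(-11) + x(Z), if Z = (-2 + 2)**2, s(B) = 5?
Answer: 1045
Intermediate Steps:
X(Q, g) = Q + g*Q**2 (X(Q, g) = Q**2*g + Q = g*Q**2 + Q = Q + g*Q**2)
Z = 0 (Z = 0**2 = 0)
x(v) = 0
X(s(-5), -4)*(-11) + x(Z) = (5*(1 + 5*(-4)))*(-11) + 0 = (5*(1 - 20))*(-11) + 0 = (5*(-19))*(-11) + 0 = -95*(-11) + 0 = 1045 + 0 = 1045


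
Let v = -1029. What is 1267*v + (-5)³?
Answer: -1303868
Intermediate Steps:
1267*v + (-5)³ = 1267*(-1029) + (-5)³ = -1303743 - 125 = -1303868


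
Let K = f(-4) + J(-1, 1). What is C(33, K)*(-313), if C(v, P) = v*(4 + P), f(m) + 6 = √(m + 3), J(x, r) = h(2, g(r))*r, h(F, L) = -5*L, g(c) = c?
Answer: 72303 - 10329*I ≈ 72303.0 - 10329.0*I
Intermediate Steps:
J(x, r) = -5*r² (J(x, r) = (-5*r)*r = -5*r²)
f(m) = -6 + √(3 + m) (f(m) = -6 + √(m + 3) = -6 + √(3 + m))
K = -11 + I (K = (-6 + √(3 - 4)) - 5*1² = (-6 + √(-1)) - 5*1 = (-6 + I) - 5 = -11 + I ≈ -11.0 + 1.0*I)
C(33, K)*(-313) = (33*(4 + (-11 + I)))*(-313) = (33*(-7 + I))*(-313) = (-231 + 33*I)*(-313) = 72303 - 10329*I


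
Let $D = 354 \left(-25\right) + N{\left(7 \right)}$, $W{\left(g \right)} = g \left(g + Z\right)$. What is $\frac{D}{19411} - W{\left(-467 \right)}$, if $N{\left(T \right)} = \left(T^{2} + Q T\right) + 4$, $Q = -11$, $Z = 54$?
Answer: $- \frac{3743827855}{19411} \approx -1.9287 \cdot 10^{5}$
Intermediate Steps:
$W{\left(g \right)} = g \left(54 + g\right)$ ($W{\left(g \right)} = g \left(g + 54\right) = g \left(54 + g\right)$)
$N{\left(T \right)} = 4 + T^{2} - 11 T$ ($N{\left(T \right)} = \left(T^{2} - 11 T\right) + 4 = 4 + T^{2} - 11 T$)
$D = -8874$ ($D = 354 \left(-25\right) + \left(4 + 7^{2} - 77\right) = -8850 + \left(4 + 49 - 77\right) = -8850 - 24 = -8874$)
$\frac{D}{19411} - W{\left(-467 \right)} = - \frac{8874}{19411} - - 467 \left(54 - 467\right) = \left(-8874\right) \frac{1}{19411} - \left(-467\right) \left(-413\right) = - \frac{8874}{19411} - 192871 = - \frac{3743827855}{19411}$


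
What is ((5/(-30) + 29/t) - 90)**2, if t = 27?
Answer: 23145721/2916 ≈ 7937.5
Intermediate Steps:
((5/(-30) + 29/t) - 90)**2 = ((5/(-30) + 29/27) - 90)**2 = ((5*(-1/30) + 29*(1/27)) - 90)**2 = ((-1/6 + 29/27) - 90)**2 = (49/54 - 90)**2 = (-4811/54)**2 = 23145721/2916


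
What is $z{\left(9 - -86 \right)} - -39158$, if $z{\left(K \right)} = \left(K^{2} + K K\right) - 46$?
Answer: $57162$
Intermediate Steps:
$z{\left(K \right)} = -46 + 2 K^{2}$ ($z{\left(K \right)} = \left(K^{2} + K^{2}\right) - 46 = 2 K^{2} - 46 = -46 + 2 K^{2}$)
$z{\left(9 - -86 \right)} - -39158 = \left(-46 + 2 \left(9 - -86\right)^{2}\right) - -39158 = \left(-46 + 2 \left(9 + 86\right)^{2}\right) + 39158 = \left(-46 + 2 \cdot 95^{2}\right) + 39158 = \left(-46 + 2 \cdot 9025\right) + 39158 = \left(-46 + 18050\right) + 39158 = 18004 + 39158 = 57162$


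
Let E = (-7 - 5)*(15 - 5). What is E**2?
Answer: 14400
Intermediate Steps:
E = -120 (E = -12*10 = -120)
E**2 = (-120)**2 = 14400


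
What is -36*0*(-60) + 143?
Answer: 143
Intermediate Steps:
-36*0*(-60) + 143 = -4*0*(-60) + 143 = 0*(-60) + 143 = 0 + 143 = 143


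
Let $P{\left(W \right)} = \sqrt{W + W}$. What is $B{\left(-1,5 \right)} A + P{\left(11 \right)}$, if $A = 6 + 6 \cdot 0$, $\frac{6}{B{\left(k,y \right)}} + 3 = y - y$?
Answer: $-12 + \sqrt{22} \approx -7.3096$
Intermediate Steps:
$B{\left(k,y \right)} = -2$ ($B{\left(k,y \right)} = \frac{6}{-3 + \left(y - y\right)} = \frac{6}{-3 + 0} = \frac{6}{-3} = 6 \left(- \frac{1}{3}\right) = -2$)
$P{\left(W \right)} = \sqrt{2} \sqrt{W}$ ($P{\left(W \right)} = \sqrt{2 W} = \sqrt{2} \sqrt{W}$)
$A = 6$ ($A = 6 + 0 = 6$)
$B{\left(-1,5 \right)} A + P{\left(11 \right)} = \left(-2\right) 6 + \sqrt{2} \sqrt{11} = -12 + \sqrt{22}$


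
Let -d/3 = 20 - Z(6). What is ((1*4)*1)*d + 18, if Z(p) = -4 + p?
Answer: -198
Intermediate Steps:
d = -54 (d = -3*(20 - (-4 + 6)) = -3*(20 - 1*2) = -3*(20 - 2) = -3*18 = -54)
((1*4)*1)*d + 18 = ((1*4)*1)*(-54) + 18 = (4*1)*(-54) + 18 = 4*(-54) + 18 = -216 + 18 = -198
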